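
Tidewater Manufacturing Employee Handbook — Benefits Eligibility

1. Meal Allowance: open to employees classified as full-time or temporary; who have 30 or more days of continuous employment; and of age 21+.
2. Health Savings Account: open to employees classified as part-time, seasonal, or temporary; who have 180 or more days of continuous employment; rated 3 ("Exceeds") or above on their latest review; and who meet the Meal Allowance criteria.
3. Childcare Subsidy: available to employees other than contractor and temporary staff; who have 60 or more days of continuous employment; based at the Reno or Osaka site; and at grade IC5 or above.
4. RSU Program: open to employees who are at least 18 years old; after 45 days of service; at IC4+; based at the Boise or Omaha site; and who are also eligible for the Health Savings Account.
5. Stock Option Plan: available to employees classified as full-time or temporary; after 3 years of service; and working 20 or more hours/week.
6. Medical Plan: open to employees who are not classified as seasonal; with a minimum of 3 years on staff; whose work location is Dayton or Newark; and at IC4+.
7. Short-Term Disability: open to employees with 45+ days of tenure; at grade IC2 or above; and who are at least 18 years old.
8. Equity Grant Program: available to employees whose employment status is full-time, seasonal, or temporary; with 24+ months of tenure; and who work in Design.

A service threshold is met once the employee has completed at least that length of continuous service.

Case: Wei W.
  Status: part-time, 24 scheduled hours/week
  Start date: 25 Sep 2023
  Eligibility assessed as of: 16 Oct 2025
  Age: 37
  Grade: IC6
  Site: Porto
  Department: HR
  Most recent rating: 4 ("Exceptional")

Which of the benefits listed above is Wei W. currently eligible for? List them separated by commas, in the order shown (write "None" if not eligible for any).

Short-Term Disability

Service from 25 Sep 2023 to 16 Oct 2025: 752 days.
Meal Allowance — status part-time ✗ (requires full-time or temporary) → not eligible.
Health Savings Account — status part-time ✓; service 752 days ≥ 180 days ✓; rating 4 ≥ 3 ✓; not eligible for Meal Allowance ✗ → not eligible.
Childcare Subsidy — status part-time ✓ (not excluded); service 752 days ≥ 60 days ✓; site Porto ✗ (not Reno or Osaka) → not eligible.
RSU Program — age 37 ≥ 18 ✓; service 752 days ≥ 45 days ✓; grade IC6 ≥ IC4 ✓; site Porto ✗ (not Boise or Omaha) → not eligible.
Stock Option Plan — status part-time ✗ (requires full-time or temporary) → not eligible.
Medical Plan — status part-time ✓ (not excluded); service 752 days < 3 years (≈1095 days) ✗ → not eligible.
Short-Term Disability — service 752 days ≥ 45 days ✓; grade IC6 ≥ IC2 ✓; age 37 ≥ 18 ✓ → eligible.
Equity Grant Program — status part-time ✗ (requires full-time, seasonal, or temporary) → not eligible.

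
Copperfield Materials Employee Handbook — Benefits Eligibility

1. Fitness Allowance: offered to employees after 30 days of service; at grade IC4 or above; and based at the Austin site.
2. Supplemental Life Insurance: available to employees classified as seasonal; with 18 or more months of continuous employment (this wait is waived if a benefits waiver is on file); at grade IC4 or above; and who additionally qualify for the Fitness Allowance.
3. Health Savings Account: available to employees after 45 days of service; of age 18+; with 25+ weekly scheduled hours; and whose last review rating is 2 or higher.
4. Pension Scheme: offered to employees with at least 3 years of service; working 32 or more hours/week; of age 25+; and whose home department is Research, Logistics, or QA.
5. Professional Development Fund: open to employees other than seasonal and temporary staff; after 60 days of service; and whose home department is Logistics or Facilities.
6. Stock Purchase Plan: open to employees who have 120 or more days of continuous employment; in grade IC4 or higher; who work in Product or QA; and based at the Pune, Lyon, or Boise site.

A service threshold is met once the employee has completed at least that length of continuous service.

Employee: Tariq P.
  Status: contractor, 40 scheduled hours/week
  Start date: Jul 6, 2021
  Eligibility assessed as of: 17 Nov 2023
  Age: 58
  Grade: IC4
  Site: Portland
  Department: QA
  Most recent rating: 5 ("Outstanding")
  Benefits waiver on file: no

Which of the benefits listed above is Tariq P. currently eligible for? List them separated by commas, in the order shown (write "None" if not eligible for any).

Service from Jul 6, 2021 to 17 Nov 2023: 864 days.
Fitness Allowance — service 864 days ≥ 30 days ✓; grade IC4 ≥ IC4 ✓; site Portland ✗ (not Austin) → not eligible.
Supplemental Life Insurance — status contractor ✗ (requires seasonal) → not eligible.
Health Savings Account — service 864 days ≥ 45 days ✓; age 58 ≥ 18 ✓; 40 hrs/wk ≥ 25 ✓; rating 5 ≥ 2 ✓ → eligible.
Pension Scheme — service 864 days < 3 years (≈1095 days) ✗ → not eligible.
Professional Development Fund — status contractor ✓ (not excluded); service 864 days ≥ 60 days ✓; dept QA ✗ → not eligible.
Stock Purchase Plan — service 864 days ≥ 120 days ✓; grade IC4 ≥ IC4 ✓; dept QA ✓; site Portland ✗ (not Pune, Lyon, or Boise) → not eligible.

Health Savings Account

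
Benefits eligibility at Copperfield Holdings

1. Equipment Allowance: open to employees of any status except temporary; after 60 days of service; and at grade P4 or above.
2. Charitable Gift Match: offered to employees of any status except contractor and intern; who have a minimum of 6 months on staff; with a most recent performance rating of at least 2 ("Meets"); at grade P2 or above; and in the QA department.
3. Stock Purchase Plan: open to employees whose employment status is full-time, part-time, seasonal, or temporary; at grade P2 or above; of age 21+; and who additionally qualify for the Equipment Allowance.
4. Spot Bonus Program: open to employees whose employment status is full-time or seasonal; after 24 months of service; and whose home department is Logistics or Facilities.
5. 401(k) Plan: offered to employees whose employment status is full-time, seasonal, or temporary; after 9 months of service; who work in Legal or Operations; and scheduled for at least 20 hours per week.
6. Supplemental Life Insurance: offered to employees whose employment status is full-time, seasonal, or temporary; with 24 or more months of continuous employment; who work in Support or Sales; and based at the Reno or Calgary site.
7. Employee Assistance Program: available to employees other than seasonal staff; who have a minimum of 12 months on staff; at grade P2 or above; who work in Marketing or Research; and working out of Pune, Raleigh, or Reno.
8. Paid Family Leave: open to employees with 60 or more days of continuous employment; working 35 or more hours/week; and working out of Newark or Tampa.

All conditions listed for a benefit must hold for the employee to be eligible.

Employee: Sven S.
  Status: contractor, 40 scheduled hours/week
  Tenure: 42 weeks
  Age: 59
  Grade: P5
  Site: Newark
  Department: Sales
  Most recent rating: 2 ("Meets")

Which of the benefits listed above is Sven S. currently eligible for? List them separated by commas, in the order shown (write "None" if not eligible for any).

Equipment Allowance — status contractor ✓ (not excluded); service 42 weeks ≥ 60 days ✓; grade P5 ≥ P4 ✓ → eligible.
Charitable Gift Match — status contractor ✗ (excluded) → not eligible.
Stock Purchase Plan — status contractor ✗ (requires full-time, part-time, seasonal, or temporary) → not eligible.
Spot Bonus Program — status contractor ✗ (requires full-time or seasonal) → not eligible.
401(k) Plan — status contractor ✗ (requires full-time, seasonal, or temporary) → not eligible.
Supplemental Life Insurance — status contractor ✗ (requires full-time, seasonal, or temporary) → not eligible.
Employee Assistance Program — status contractor ✓ (not excluded); service 42 weeks < 12 months (≈360 days) ✗ → not eligible.
Paid Family Leave — service 42 weeks ≥ 60 days ✓; 40 hrs/wk ≥ 35 ✓; site Newark ✓ → eligible.

Equipment Allowance, Paid Family Leave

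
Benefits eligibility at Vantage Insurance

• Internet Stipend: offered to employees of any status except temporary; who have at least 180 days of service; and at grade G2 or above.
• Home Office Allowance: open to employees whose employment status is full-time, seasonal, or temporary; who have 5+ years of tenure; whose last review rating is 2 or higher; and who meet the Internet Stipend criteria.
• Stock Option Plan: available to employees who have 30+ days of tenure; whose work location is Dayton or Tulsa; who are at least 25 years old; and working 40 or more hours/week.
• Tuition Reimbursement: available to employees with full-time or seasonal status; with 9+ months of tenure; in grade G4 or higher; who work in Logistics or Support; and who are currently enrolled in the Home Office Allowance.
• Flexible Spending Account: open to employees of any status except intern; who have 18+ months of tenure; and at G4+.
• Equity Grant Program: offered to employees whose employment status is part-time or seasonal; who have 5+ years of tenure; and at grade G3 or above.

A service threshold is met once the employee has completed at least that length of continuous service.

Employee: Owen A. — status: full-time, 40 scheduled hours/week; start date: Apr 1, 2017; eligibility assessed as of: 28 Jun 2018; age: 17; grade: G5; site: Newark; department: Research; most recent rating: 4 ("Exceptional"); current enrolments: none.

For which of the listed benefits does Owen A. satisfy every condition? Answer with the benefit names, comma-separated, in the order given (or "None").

Internet Stipend

Service from Apr 1, 2017 to 28 Jun 2018: 453 days.
Internet Stipend — status full-time ✓ (not excluded); service 453 days ≥ 180 days ✓; grade G5 ≥ G2 ✓ → eligible.
Home Office Allowance — status full-time ✓; service 453 days < 5 years (≈1825 days) ✗ → not eligible.
Stock Option Plan — service 453 days ≥ 30 days ✓; site Newark ✗ (not Dayton or Tulsa) → not eligible.
Tuition Reimbursement — status full-time ✓; service 453 days ≥ 9 months (≈270 days) ✓; grade G5 ≥ G4 ✓; dept Research ✗ → not eligible.
Flexible Spending Account — status full-time ✓ (not excluded); service 453 days < 18 months (≈540 days) ✗ → not eligible.
Equity Grant Program — status full-time ✗ (requires part-time or seasonal) → not eligible.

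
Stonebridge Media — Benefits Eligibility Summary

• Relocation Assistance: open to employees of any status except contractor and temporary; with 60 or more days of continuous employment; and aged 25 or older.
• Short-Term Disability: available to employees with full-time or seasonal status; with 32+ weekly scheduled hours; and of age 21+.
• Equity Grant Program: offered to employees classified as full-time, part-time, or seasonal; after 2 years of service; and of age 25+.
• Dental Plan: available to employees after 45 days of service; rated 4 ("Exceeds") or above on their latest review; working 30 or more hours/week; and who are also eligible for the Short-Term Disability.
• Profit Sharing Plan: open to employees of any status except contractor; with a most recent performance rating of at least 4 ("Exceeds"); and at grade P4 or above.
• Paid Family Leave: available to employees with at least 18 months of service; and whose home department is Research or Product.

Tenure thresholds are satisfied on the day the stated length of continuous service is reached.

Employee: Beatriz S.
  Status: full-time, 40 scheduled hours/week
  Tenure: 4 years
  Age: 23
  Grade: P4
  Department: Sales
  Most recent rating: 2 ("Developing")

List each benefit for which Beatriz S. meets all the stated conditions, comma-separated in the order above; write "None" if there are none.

Relocation Assistance — status full-time ✓ (not excluded); service 4 years ≥ 60 days ✓; age 23 < 25 ✗ → not eligible.
Short-Term Disability — status full-time ✓; 40 hrs/wk ≥ 32 ✓; age 23 ≥ 21 ✓ → eligible.
Equity Grant Program — status full-time ✓; service 4 years ≥ 2 years ✓; age 23 < 25 ✗ → not eligible.
Dental Plan — service 4 years ≥ 45 days ✓; rating 2 < 4 ✗ → not eligible.
Profit Sharing Plan — status full-time ✓ (not excluded); rating 2 < 4 ✗ → not eligible.
Paid Family Leave — service 4 years ≥ 18 months (≈540 days) ✓; dept Sales ✗ → not eligible.

Short-Term Disability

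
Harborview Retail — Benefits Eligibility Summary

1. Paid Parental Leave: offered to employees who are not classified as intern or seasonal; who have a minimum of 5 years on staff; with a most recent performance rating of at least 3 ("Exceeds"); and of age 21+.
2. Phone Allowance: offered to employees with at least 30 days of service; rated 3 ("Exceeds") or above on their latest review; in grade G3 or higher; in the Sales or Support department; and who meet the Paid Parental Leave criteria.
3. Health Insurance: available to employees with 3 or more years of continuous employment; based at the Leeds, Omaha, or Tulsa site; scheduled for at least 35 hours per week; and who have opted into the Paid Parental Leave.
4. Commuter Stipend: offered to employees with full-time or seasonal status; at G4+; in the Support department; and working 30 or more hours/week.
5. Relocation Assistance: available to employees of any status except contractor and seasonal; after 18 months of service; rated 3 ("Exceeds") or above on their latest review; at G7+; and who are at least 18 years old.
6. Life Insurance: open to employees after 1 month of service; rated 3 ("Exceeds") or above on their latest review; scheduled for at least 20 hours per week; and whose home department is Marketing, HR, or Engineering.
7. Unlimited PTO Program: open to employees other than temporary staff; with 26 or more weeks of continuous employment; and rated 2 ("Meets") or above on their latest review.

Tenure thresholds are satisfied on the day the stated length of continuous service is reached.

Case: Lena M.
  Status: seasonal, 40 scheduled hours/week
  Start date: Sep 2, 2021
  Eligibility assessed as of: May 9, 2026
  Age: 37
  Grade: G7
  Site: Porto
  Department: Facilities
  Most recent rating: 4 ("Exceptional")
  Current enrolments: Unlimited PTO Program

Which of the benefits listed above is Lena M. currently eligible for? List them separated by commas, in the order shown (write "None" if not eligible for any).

Unlimited PTO Program

Service from Sep 2, 2021 to May 9, 2026: 1710 days.
Paid Parental Leave — status seasonal ✗ (excluded) → not eligible.
Phone Allowance — service 1710 days ≥ 30 days ✓; rating 4 ≥ 3 ✓; grade G7 ≥ G3 ✓; dept Facilities ✗ → not eligible.
Health Insurance — service 1710 days ≥ 3 years (≈1095 days) ✓; site Porto ✗ (not Leeds, Omaha, or Tulsa) → not eligible.
Commuter Stipend — status seasonal ✓; grade G7 ≥ G4 ✓; dept Facilities ✗ → not eligible.
Relocation Assistance — status seasonal ✗ (excluded) → not eligible.
Life Insurance — service 1710 days ≥ 1 month (≈30 days) ✓; rating 4 ≥ 3 ✓; 40 hrs/wk ≥ 20 ✓; dept Facilities ✗ → not eligible.
Unlimited PTO Program — status seasonal ✓ (not excluded); service 1710 days ≥ 26 weeks (≈182 days) ✓; rating 4 ≥ 2 ✓ → eligible.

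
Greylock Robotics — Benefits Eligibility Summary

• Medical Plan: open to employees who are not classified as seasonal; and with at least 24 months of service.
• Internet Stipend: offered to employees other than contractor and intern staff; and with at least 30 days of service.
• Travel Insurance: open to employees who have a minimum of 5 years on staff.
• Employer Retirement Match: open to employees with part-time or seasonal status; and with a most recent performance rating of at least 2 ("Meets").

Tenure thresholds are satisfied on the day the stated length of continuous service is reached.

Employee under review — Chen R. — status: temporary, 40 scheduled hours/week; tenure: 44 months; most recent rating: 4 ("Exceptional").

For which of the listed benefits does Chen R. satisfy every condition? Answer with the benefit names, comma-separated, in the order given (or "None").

Medical Plan — status temporary ✓ (not excluded); service 44 months ≥ 24 months ✓ → eligible.
Internet Stipend — status temporary ✓ (not excluded); service 44 months ≥ 30 days ✓ → eligible.
Travel Insurance — service 44 months < 5 years (≈1825 days) ✗ → not eligible.
Employer Retirement Match — status temporary ✗ (requires part-time or seasonal) → not eligible.

Medical Plan, Internet Stipend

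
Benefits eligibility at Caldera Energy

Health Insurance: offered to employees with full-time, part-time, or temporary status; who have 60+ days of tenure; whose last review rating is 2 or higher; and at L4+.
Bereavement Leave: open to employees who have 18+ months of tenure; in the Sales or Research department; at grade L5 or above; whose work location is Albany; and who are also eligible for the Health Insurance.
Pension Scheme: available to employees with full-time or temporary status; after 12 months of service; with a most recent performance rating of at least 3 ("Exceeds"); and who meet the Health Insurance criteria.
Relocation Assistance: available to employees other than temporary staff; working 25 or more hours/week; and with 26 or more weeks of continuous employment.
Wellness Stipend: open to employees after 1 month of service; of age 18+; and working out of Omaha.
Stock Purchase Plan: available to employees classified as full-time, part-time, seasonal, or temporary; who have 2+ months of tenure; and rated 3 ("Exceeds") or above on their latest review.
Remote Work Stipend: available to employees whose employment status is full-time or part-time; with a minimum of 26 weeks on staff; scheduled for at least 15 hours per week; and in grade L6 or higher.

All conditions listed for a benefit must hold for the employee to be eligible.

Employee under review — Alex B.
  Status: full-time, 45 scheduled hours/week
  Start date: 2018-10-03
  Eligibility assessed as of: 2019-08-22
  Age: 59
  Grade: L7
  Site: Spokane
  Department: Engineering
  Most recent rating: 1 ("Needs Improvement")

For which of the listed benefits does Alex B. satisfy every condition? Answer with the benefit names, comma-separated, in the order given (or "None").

Service from 2018-10-03 to 2019-08-22: 323 days.
Health Insurance — status full-time ✓; service 323 days ≥ 60 days ✓; rating 1 < 2 ✗ → not eligible.
Bereavement Leave — service 323 days < 18 months (≈540 days) ✗ → not eligible.
Pension Scheme — status full-time ✓; service 323 days < 12 months (≈360 days) ✗ → not eligible.
Relocation Assistance — status full-time ✓ (not excluded); 45 hrs/wk ≥ 25 ✓; service 323 days ≥ 26 weeks (≈182 days) ✓ → eligible.
Wellness Stipend — service 323 days ≥ 1 month (≈30 days) ✓; age 59 ≥ 18 ✓; site Spokane ✗ (not Omaha) → not eligible.
Stock Purchase Plan — status full-time ✓; service 323 days ≥ 2 months (≈60 days) ✓; rating 1 < 3 ✗ → not eligible.
Remote Work Stipend — status full-time ✓; service 323 days ≥ 26 weeks (≈182 days) ✓; 45 hrs/wk ≥ 15 ✓; grade L7 ≥ L6 ✓ → eligible.

Relocation Assistance, Remote Work Stipend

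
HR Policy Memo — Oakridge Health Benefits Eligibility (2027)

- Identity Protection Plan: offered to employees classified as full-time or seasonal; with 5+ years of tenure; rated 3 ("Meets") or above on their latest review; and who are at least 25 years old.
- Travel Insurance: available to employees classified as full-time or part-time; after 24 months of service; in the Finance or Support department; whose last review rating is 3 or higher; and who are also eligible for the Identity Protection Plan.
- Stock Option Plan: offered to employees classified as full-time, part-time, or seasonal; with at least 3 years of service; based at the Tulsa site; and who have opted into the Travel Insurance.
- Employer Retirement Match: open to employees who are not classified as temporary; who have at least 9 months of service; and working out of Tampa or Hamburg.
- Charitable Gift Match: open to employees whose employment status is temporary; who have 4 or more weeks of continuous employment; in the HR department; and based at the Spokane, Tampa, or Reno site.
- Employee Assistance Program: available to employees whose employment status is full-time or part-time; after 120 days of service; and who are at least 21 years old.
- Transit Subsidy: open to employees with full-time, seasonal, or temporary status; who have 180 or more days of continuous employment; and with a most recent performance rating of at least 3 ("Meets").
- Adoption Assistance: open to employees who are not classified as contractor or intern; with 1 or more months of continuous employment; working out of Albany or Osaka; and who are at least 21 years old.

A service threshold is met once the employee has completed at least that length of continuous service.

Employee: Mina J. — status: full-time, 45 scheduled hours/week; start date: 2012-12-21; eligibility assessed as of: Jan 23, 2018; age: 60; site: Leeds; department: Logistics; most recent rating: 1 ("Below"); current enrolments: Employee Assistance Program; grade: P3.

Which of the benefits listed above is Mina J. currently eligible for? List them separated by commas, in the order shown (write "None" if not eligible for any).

Employee Assistance Program

Service from 2012-12-21 to Jan 23, 2018: 1859 days.
Identity Protection Plan — status full-time ✓; service 1859 days ≥ 5 years (≈1825 days) ✓; rating 1 < 3 ✗ → not eligible.
Travel Insurance — status full-time ✓; service 1859 days ≥ 24 months (≈720 days) ✓; dept Logistics ✗ → not eligible.
Stock Option Plan — status full-time ✓; service 1859 days ≥ 3 years (≈1095 days) ✓; site Leeds ✗ (not Tulsa) → not eligible.
Employer Retirement Match — status full-time ✓ (not excluded); service 1859 days ≥ 9 months (≈270 days) ✓; site Leeds ✗ (not Tampa or Hamburg) → not eligible.
Charitable Gift Match — status full-time ✗ (requires temporary) → not eligible.
Employee Assistance Program — status full-time ✓; service 1859 days ≥ 120 days ✓; age 60 ≥ 21 ✓ → eligible.
Transit Subsidy — status full-time ✓; service 1859 days ≥ 180 days ✓; rating 1 < 3 ✗ → not eligible.
Adoption Assistance — status full-time ✓ (not excluded); service 1859 days ≥ 1 month (≈30 days) ✓; site Leeds ✗ (not Albany or Osaka) → not eligible.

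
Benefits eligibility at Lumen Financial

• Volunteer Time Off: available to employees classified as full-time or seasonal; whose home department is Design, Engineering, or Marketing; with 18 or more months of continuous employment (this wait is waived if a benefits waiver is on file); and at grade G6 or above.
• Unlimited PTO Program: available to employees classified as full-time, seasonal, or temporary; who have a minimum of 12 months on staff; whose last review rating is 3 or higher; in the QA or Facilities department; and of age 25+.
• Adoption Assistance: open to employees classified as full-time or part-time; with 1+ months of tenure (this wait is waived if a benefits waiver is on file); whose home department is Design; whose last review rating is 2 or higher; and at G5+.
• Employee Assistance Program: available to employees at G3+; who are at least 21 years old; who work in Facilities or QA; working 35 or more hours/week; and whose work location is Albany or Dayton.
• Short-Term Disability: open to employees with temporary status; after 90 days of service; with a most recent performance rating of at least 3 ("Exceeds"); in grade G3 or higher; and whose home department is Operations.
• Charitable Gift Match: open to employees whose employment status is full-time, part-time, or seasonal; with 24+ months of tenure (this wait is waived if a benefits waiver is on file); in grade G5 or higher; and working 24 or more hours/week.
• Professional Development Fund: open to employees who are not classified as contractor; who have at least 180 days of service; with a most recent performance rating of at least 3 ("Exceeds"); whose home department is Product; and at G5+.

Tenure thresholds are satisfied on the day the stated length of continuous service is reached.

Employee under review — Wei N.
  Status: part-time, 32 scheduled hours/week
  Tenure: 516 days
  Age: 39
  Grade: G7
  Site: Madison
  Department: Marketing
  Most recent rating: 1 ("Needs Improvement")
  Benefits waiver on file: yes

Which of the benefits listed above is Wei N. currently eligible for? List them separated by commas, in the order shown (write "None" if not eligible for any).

Volunteer Time Off — status part-time ✗ (requires full-time or seasonal) → not eligible.
Unlimited PTO Program — status part-time ✗ (requires full-time, seasonal, or temporary) → not eligible.
Adoption Assistance — status part-time ✓; benefits waiver on file ✓; dept Marketing ✗ → not eligible.
Employee Assistance Program — grade G7 ≥ G3 ✓; age 39 ≥ 21 ✓; dept Marketing ✗ → not eligible.
Short-Term Disability — status part-time ✗ (requires temporary) → not eligible.
Charitable Gift Match — status part-time ✓; benefits waiver on file ✓; grade G7 ≥ G5 ✓; 32 hrs/wk ≥ 24 ✓ → eligible.
Professional Development Fund — status part-time ✓ (not excluded); service 516 days ≥ 180 days ✓; rating 1 < 3 ✗ → not eligible.

Charitable Gift Match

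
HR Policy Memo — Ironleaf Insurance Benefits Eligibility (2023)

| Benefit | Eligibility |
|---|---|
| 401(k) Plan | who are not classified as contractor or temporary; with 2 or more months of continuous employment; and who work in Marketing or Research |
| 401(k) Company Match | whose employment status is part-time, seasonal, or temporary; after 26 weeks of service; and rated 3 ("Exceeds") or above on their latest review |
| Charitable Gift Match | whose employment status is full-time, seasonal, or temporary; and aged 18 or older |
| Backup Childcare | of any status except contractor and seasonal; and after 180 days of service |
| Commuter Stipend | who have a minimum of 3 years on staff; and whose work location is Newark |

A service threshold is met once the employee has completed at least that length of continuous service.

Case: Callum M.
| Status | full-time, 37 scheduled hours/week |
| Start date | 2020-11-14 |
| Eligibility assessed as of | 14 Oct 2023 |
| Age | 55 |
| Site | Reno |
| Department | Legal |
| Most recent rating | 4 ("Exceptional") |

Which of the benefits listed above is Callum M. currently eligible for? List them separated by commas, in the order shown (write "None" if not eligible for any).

Charitable Gift Match, Backup Childcare

Service from 2020-11-14 to 14 Oct 2023: 1064 days.
401(k) Plan — status full-time ✓ (not excluded); service 1064 days ≥ 2 months (≈60 days) ✓; dept Legal ✗ → not eligible.
401(k) Company Match — status full-time ✗ (requires part-time, seasonal, or temporary) → not eligible.
Charitable Gift Match — status full-time ✓; age 55 ≥ 18 ✓ → eligible.
Backup Childcare — status full-time ✓ (not excluded); service 1064 days ≥ 180 days ✓ → eligible.
Commuter Stipend — service 1064 days < 3 years (≈1095 days) ✗ → not eligible.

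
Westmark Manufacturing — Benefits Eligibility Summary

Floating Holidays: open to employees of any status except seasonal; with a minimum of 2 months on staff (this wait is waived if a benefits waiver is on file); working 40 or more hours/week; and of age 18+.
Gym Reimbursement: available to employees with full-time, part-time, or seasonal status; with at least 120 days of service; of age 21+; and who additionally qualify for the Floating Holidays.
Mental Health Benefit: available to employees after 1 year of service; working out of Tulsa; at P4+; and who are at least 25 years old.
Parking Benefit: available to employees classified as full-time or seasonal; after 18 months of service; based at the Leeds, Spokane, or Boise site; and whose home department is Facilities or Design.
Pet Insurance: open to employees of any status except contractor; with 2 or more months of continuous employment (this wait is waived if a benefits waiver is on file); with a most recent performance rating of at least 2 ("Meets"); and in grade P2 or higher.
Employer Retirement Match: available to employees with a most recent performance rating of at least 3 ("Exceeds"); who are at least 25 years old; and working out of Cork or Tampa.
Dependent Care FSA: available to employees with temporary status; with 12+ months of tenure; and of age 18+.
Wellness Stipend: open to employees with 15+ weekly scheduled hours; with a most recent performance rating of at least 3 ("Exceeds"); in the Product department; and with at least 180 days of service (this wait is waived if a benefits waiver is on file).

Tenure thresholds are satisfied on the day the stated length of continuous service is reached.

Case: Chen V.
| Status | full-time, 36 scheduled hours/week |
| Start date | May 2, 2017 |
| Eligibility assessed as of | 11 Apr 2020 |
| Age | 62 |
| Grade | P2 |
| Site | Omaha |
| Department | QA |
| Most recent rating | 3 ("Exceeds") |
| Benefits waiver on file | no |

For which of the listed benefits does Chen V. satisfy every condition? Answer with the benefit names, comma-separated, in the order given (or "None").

Pet Insurance

Service from May 2, 2017 to 11 Apr 2020: 1075 days.
Floating Holidays — status full-time ✓ (not excluded); no waiver, service 1075 days ≥ 2 months (≈60 days) ✓; 36 hrs/wk < 40 ✗ → not eligible.
Gym Reimbursement — status full-time ✓; service 1075 days ≥ 120 days ✓; age 62 ≥ 21 ✓; not eligible for Floating Holidays ✗ → not eligible.
Mental Health Benefit — service 1075 days ≥ 1 year (≈365 days) ✓; site Omaha ✗ (not Tulsa) → not eligible.
Parking Benefit — status full-time ✓; service 1075 days ≥ 18 months (≈540 days) ✓; site Omaha ✗ (not Leeds, Spokane, or Boise) → not eligible.
Pet Insurance — status full-time ✓ (not excluded); no waiver, service 1075 days ≥ 2 months (≈60 days) ✓; rating 3 ≥ 2 ✓; grade P2 ≥ P2 ✓ → eligible.
Employer Retirement Match — rating 3 ≥ 3 ✓; age 62 ≥ 25 ✓; site Omaha ✗ (not Cork or Tampa) → not eligible.
Dependent Care FSA — status full-time ✗ (requires temporary) → not eligible.
Wellness Stipend — 36 hrs/wk ≥ 15 ✓; rating 3 ≥ 3 ✓; dept QA ✗ → not eligible.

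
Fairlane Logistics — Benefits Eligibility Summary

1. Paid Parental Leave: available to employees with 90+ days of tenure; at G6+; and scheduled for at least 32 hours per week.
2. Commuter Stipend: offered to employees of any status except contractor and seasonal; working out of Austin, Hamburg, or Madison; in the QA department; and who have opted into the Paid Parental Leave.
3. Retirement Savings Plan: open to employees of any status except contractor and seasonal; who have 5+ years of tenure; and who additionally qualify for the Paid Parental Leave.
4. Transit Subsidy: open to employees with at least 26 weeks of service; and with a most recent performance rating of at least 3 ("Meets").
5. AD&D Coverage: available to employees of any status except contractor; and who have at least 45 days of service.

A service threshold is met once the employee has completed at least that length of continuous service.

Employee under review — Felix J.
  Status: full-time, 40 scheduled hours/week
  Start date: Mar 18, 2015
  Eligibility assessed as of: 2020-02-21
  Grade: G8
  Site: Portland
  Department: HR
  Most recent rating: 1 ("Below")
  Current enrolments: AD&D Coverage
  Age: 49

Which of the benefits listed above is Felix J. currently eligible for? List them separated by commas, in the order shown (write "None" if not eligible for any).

Paid Parental Leave, AD&D Coverage

Service from Mar 18, 2015 to 2020-02-21: 1801 days.
Paid Parental Leave — service 1801 days ≥ 90 days ✓; grade G8 ≥ G6 ✓; 40 hrs/wk ≥ 32 ✓ → eligible.
Commuter Stipend — status full-time ✓ (not excluded); site Portland ✗ (not Austin, Hamburg, or Madison) → not eligible.
Retirement Savings Plan — status full-time ✓ (not excluded); service 1801 days < 5 years (≈1825 days) ✗ → not eligible.
Transit Subsidy — service 1801 days ≥ 26 weeks (≈182 days) ✓; rating 1 < 3 ✗ → not eligible.
AD&D Coverage — status full-time ✓ (not excluded); service 1801 days ≥ 45 days ✓ → eligible.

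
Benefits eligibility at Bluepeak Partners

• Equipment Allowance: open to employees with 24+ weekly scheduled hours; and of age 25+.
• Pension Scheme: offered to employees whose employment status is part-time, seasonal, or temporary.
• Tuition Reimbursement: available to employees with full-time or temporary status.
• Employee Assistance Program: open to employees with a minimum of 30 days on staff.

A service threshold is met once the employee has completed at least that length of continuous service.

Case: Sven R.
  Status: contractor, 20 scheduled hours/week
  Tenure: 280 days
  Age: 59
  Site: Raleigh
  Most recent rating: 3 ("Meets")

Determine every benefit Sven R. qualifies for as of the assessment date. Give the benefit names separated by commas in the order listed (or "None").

Equipment Allowance — 20 hrs/wk < 24 ✗ → not eligible.
Pension Scheme — status contractor ✗ (requires part-time, seasonal, or temporary) → not eligible.
Tuition Reimbursement — status contractor ✗ (requires full-time or temporary) → not eligible.
Employee Assistance Program — service 280 days ≥ 30 days ✓ → eligible.

Employee Assistance Program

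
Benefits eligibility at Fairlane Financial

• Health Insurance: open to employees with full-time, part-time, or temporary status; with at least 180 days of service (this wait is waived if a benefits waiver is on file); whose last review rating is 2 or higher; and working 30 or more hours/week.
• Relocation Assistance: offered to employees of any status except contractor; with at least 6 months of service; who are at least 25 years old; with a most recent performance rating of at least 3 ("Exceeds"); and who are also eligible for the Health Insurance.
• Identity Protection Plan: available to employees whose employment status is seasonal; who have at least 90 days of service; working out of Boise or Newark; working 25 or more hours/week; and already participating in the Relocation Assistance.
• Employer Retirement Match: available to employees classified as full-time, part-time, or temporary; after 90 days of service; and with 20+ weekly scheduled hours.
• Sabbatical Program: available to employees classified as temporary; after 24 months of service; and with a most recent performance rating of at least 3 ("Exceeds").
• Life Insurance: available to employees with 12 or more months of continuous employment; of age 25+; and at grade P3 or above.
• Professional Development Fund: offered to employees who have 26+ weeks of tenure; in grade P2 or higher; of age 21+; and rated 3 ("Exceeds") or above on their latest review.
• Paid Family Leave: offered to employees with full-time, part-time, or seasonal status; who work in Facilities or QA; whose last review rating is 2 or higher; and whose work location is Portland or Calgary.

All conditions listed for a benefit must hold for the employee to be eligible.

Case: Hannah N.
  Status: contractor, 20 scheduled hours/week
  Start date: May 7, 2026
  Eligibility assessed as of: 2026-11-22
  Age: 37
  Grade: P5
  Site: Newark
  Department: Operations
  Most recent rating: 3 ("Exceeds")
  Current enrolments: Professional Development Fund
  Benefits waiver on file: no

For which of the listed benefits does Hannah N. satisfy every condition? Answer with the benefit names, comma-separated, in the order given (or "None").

Professional Development Fund

Service from May 7, 2026 to 2026-11-22: 199 days.
Health Insurance — status contractor ✗ (requires full-time, part-time, or temporary) → not eligible.
Relocation Assistance — status contractor ✗ (excluded) → not eligible.
Identity Protection Plan — status contractor ✗ (requires seasonal) → not eligible.
Employer Retirement Match — status contractor ✗ (requires full-time, part-time, or temporary) → not eligible.
Sabbatical Program — status contractor ✗ (requires temporary) → not eligible.
Life Insurance — service 199 days < 12 months (≈360 days) ✗ → not eligible.
Professional Development Fund — service 199 days ≥ 26 weeks (≈182 days) ✓; grade P5 ≥ P2 ✓; age 37 ≥ 21 ✓; rating 3 ≥ 3 ✓ → eligible.
Paid Family Leave — status contractor ✗ (requires full-time, part-time, or seasonal) → not eligible.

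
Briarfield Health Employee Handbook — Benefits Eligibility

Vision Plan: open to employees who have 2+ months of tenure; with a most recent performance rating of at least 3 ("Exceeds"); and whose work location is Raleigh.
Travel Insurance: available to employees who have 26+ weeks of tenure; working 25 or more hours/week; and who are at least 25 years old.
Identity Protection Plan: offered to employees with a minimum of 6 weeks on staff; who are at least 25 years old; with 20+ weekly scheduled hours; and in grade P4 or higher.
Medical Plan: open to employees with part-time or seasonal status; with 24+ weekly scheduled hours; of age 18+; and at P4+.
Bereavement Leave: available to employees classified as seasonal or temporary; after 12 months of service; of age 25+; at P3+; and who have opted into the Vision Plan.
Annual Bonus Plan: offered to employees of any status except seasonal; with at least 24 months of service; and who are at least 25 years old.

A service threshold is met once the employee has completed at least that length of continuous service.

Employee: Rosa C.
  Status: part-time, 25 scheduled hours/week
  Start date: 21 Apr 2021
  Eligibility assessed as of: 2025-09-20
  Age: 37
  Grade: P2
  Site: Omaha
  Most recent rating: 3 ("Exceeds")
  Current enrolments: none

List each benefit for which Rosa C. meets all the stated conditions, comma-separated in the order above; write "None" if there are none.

Travel Insurance, Annual Bonus Plan

Service from 21 Apr 2021 to 2025-09-20: 1613 days.
Vision Plan — service 1613 days ≥ 2 months (≈60 days) ✓; rating 3 ≥ 3 ✓; site Omaha ✗ (not Raleigh) → not eligible.
Travel Insurance — service 1613 days ≥ 26 weeks (≈182 days) ✓; 25 hrs/wk ≥ 25 ✓; age 37 ≥ 25 ✓ → eligible.
Identity Protection Plan — service 1613 days ≥ 6 weeks (≈42 days) ✓; age 37 ≥ 25 ✓; 25 hrs/wk ≥ 20 ✓; grade P2 < P4 ✗ → not eligible.
Medical Plan — status part-time ✓; 25 hrs/wk ≥ 24 ✓; age 37 ≥ 18 ✓; grade P2 < P4 ✗ → not eligible.
Bereavement Leave — status part-time ✗ (requires seasonal or temporary) → not eligible.
Annual Bonus Plan — status part-time ✓ (not excluded); service 1613 days ≥ 24 months (≈720 days) ✓; age 37 ≥ 25 ✓ → eligible.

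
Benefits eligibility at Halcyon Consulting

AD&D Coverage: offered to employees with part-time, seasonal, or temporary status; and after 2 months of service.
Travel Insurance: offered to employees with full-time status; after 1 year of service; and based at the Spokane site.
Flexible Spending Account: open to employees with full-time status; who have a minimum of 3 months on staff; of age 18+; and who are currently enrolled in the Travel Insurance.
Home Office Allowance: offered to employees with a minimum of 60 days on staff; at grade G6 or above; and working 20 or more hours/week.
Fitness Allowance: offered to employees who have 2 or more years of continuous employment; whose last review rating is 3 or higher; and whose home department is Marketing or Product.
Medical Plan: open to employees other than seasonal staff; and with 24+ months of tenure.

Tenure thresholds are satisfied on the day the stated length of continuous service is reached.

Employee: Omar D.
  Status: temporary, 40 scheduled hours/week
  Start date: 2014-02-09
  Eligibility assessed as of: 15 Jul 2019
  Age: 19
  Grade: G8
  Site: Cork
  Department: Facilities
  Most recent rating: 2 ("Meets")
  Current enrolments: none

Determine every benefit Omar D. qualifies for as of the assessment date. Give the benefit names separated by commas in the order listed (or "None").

Service from 2014-02-09 to 15 Jul 2019: 1982 days.
AD&D Coverage — status temporary ✓; service 1982 days ≥ 2 months (≈60 days) ✓ → eligible.
Travel Insurance — status temporary ✗ (requires full-time) → not eligible.
Flexible Spending Account — status temporary ✗ (requires full-time) → not eligible.
Home Office Allowance — service 1982 days ≥ 60 days ✓; grade G8 ≥ G6 ✓; 40 hrs/wk ≥ 20 ✓ → eligible.
Fitness Allowance — service 1982 days ≥ 2 years (≈730 days) ✓; rating 2 < 3 ✗ → not eligible.
Medical Plan — status temporary ✓ (not excluded); service 1982 days ≥ 24 months (≈720 days) ✓ → eligible.

AD&D Coverage, Home Office Allowance, Medical Plan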